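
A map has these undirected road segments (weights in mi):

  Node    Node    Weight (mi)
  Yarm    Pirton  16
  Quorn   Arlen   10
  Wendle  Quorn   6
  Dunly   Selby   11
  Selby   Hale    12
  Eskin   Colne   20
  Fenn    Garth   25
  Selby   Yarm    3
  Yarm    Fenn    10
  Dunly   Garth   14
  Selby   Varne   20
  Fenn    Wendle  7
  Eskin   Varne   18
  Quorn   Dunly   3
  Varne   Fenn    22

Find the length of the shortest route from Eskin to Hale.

50 mi

Shortest distances from Eskin:
Eskin: 0
Varne: 18  (via Eskin)
Colne: 20  (via Eskin)
Selby: 38  (via Varne)
Fenn: 40  (via Varne)
Yarm: 41  (via Selby)
Wendle: 47  (via Fenn)
Dunly: 49  (via Selby)
Hale: 50  (via Selby)
Shortest route: Eskin–Varne–Selby–Hale = 50 mi.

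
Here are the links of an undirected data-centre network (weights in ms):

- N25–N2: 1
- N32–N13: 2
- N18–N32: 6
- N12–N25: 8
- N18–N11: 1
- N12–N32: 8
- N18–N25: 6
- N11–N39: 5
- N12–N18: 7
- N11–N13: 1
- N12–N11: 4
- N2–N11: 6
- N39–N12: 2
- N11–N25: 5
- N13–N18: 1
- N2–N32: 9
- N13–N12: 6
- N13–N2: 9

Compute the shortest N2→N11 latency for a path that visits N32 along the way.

12 ms

Shortest N2→N32: N2 → N32 = 9
Shortest N32→N11: N32 → N13 → N11 = 3
Total via N32: 9 + 3 = 12 ms.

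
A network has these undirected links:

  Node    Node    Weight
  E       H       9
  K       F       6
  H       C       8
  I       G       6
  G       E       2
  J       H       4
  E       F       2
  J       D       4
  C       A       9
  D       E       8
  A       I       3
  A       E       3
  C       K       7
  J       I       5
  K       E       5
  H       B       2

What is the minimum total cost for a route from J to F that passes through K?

22

Shortest J→K: J–I–A–E–K = 16
Best K to F: K–F costing 6
Total via K: 16 + 6 = 22.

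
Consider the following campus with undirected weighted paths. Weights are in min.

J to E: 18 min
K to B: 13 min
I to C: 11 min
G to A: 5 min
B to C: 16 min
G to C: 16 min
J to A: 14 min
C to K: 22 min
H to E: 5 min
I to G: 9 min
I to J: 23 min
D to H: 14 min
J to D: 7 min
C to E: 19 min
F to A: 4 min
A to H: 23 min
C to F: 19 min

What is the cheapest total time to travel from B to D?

Running Dijkstra from B:
B: 0
K: 13  (via B)
C: 16  (via B)
I: 27  (via C)
G: 32  (via C)
E: 35  (via C)
F: 35  (via C)
A: 37  (via G)
H: 40  (via E)
J: 50  (via I)
D: 54  (via H)
Shortest route: B → C → E → H → D = 54 min.

54 min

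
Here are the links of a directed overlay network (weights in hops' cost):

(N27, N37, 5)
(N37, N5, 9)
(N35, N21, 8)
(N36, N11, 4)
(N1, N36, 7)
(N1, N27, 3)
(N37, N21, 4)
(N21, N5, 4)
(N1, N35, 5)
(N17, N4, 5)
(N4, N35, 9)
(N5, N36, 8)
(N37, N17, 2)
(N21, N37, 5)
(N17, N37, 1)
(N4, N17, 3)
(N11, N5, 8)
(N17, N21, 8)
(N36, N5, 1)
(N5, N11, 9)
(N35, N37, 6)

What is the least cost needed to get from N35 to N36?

Candidate routes:
N35 → N37 → N5 → N36: 6+9+8 = 23
N35 → N21 → N5 → N36: 8+4+8 = 20
N35 → N37 → N21 → N5 → N36: 6+4+4+8 = 22
Cheapest is N35 → N21 → N5 → N36 at 20 hops' cost.

20 hops' cost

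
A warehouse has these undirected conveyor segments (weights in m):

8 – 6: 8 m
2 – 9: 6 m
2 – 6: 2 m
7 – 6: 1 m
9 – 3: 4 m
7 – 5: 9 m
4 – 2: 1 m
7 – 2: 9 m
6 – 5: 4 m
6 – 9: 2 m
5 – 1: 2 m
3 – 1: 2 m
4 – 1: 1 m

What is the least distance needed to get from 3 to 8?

14 m

Enumerating some paths:
3 - 1 - 4 - 2 - 9 - 6 - 8: 2+1+1+6+2+8 = 20
3 - 9 - 2 - 6 - 8: 4+6+2+8 = 20
3 - 1 - 4 - 2 - 6 - 8: 2+1+1+2+8 = 14
3 - 1 - 5 - 6 - 8: 2+2+4+8 = 16
Cheapest is 3 - 1 - 4 - 2 - 6 - 8 at 14 m.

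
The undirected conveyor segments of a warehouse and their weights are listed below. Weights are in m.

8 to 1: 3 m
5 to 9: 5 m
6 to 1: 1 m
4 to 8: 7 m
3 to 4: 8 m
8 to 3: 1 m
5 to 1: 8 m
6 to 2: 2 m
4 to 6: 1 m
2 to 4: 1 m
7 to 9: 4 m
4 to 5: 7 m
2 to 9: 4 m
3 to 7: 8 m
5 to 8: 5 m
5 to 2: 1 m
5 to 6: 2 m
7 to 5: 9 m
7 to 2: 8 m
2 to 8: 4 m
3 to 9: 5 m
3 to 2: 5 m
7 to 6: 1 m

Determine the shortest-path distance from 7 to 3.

6 m

Candidate routes:
7–6–2–8–3: 1+2+4+1 = 8
7–6–2–3: 1+2+5 = 8
7–3: 8 = 8
7–6–1–8–3: 1+1+3+1 = 6
Cheapest is 7–6–1–8–3 at 6 m.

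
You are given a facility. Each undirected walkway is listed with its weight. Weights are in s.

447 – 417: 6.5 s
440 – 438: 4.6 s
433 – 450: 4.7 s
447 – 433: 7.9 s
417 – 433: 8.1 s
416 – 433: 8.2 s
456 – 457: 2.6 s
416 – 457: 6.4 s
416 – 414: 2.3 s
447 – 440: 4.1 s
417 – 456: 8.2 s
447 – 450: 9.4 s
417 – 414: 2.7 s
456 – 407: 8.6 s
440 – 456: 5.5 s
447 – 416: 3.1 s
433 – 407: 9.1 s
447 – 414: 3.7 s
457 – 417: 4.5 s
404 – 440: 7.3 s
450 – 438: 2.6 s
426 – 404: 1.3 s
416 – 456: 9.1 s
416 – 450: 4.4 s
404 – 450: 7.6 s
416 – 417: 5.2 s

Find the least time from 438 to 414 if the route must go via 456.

19.9 s

Best 438 to 456: 438–440–456 costing 10.1
Shortest 456→414: 456–457–417–414 = 9.8
Total via 456: 10.1 + 9.8 = 19.9 s.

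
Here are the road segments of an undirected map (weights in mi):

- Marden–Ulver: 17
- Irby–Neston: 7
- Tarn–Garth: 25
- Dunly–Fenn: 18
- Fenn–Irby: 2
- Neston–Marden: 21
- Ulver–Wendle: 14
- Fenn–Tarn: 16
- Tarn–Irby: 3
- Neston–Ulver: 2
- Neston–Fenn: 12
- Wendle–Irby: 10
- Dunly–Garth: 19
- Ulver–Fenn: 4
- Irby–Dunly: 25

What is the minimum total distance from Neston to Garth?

35 mi

Enumerating some paths:
Neston–Ulver–Fenn–Irby–Tarn–Garth: 2+4+2+3+25 = 36
Neston–Irby–Tarn–Garth: 7+3+25 = 35
Neston–Fenn–Irby–Tarn–Garth: 12+2+3+25 = 42
The minimum is 35 mi via Neston–Irby–Tarn–Garth.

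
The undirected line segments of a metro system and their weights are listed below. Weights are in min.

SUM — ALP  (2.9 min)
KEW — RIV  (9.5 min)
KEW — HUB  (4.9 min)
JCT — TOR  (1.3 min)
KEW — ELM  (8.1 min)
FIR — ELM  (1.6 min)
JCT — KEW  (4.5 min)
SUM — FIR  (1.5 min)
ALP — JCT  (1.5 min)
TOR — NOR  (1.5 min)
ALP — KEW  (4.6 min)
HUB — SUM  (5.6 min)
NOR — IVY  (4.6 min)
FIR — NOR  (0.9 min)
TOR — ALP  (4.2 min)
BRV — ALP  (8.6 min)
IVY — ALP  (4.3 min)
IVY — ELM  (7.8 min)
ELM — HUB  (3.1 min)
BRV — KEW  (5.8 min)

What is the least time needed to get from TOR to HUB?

7.1 min

Settle nodes by increasing distance from TOR:
TOR: 0
JCT: 1.3  (via TOR)
NOR: 1.5  (via TOR)
FIR: 2.4  (via NOR)
ALP: 2.8  (via JCT)
SUM: 3.9  (via FIR)
ELM: 4  (via FIR)
KEW: 5.8  (via JCT)
IVY: 6.1  (via NOR)
HUB: 7.1  (via ELM)
Shortest route: TOR–NOR–FIR–ELM–HUB = 7.1 min.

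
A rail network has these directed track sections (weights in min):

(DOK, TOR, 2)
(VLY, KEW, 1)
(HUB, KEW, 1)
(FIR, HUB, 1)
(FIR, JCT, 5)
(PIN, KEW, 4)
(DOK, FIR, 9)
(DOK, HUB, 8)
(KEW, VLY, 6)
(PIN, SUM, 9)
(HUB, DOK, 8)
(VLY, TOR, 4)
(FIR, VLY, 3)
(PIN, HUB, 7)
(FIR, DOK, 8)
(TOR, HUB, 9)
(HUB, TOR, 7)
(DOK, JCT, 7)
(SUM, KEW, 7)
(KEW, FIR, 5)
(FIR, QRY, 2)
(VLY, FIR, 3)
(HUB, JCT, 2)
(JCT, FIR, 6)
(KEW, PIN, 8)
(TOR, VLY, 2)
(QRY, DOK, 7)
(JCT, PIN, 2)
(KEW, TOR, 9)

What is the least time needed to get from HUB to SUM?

13 min

Shortest distances from HUB:
HUB: 0
KEW: 1  (via HUB)
JCT: 2  (via HUB)
PIN: 4  (via JCT)
FIR: 6  (via KEW)
TOR: 7  (via HUB)
VLY: 7  (via KEW)
QRY: 8  (via FIR)
DOK: 8  (via HUB)
SUM: 13  (via PIN)
Shortest route: HUB–JCT–PIN–SUM = 13 min.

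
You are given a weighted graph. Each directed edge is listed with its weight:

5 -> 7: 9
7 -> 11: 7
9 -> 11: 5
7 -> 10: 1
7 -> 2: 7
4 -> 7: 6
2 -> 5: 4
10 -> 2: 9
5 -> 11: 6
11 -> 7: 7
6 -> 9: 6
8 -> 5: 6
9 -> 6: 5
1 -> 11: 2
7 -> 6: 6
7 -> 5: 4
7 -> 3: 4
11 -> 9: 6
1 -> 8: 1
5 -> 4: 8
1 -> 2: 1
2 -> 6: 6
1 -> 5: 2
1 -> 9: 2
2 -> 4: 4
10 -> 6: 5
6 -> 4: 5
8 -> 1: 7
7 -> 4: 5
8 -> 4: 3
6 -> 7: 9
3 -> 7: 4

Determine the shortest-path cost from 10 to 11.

16

Candidate routes:
10 → 2 → 5 → 11: 9+4+6 = 19
10 → 6 → 7 → 11: 5+9+7 = 21
10 → 6 → 9 → 11: 5+6+5 = 16
The minimum is 16 via 10 → 6 → 9 → 11.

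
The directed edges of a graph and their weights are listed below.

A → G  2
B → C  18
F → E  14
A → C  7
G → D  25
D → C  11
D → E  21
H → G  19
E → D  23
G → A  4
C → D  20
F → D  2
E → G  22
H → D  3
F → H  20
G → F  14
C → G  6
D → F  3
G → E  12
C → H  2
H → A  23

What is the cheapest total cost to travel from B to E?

Candidate routes:
B → C → H → D → E: 18+2+3+21 = 44
B → C → G → E: 18+6+12 = 36
B → C → H → D → F → E: 18+2+3+3+14 = 40
The minimum is 36 via B → C → G → E.

36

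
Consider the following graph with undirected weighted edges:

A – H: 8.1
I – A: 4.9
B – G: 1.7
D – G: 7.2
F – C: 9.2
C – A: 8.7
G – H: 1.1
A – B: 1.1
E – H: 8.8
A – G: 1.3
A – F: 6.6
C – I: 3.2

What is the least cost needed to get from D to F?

Shortest distances from D:
D: 0
G: 7.2  (via D)
H: 8.3  (via G)
A: 8.5  (via G)
B: 8.9  (via G)
I: 13.4  (via A)
F: 15.1  (via A)
Shortest route: D → G → A → F = 15.1.

15.1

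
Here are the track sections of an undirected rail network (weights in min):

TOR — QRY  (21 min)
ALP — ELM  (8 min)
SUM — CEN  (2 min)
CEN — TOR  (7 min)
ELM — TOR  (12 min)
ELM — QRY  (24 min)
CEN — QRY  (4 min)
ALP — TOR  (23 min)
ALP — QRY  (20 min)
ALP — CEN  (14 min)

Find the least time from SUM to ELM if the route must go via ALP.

24 min

Best SUM to ALP: SUM → CEN → ALP costing 16
Shortest ALP→ELM: ALP → ELM = 8
Total via ALP: 16 + 8 = 24 min.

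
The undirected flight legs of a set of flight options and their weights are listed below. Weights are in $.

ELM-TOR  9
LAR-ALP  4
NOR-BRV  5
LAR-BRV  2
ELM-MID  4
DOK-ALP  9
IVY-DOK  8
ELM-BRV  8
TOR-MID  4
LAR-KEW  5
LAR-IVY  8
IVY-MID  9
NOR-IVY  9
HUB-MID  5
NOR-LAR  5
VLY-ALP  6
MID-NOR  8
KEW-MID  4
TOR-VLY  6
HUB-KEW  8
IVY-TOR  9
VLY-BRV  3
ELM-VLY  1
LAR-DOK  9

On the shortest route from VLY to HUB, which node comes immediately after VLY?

Enumerating some paths:
VLY–ELM–MID–HUB: 1+4+5 = 10
VLY–TOR–MID–HUB: 6+4+5 = 15
Cheapest is VLY–ELM–MID–HUB at $10.
So from VLY the first move is to ELM.

ELM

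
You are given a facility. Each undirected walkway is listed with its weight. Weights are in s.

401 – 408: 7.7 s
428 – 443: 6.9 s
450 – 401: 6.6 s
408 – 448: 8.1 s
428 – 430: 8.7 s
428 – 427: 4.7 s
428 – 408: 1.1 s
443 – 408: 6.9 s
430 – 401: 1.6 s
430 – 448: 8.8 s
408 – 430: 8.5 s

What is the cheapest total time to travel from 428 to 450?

Shortest distances from 428:
428: 0
408: 1.1  (via 428)
427: 4.7  (via 428)
443: 6.9  (via 428)
430: 8.7  (via 428)
401: 8.8  (via 408)
448: 9.2  (via 408)
450: 15.4  (via 401)
Shortest route: 428 → 408 → 401 → 450 = 15.4 s.

15.4 s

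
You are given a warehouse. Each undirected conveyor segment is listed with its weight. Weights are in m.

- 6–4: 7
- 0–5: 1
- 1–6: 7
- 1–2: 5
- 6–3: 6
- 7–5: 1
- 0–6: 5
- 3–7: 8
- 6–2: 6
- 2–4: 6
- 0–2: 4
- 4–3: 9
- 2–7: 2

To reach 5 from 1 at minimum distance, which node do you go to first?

Candidate routes:
1 → 6 → 0 → 5: 7+5+1 = 13
1 → 2 → 0 → 5: 5+4+1 = 10
1 → 2 → 7 → 5: 5+2+1 = 8
The minimum is 8 m via 1 → 2 → 7 → 5.
So from 1 the first move is to 2.

2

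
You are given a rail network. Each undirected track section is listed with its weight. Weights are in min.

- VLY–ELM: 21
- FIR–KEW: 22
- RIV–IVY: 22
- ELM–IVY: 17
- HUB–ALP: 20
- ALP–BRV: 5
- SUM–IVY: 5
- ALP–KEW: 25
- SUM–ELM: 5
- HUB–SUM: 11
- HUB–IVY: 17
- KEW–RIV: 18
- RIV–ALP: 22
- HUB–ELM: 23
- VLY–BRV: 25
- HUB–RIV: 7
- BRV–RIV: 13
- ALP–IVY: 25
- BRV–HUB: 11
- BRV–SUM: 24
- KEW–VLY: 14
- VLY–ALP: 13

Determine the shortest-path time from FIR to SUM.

58 min

Compare a few routes:
FIR–KEW–RIV–HUB–SUM: 22+18+7+11 = 58
FIR–KEW–RIV–IVY–SUM: 22+18+22+5 = 67
FIR–KEW–RIV–HUB–IVY–SUM: 22+18+7+17+5 = 69
FIR–KEW–VLY–ELM–SUM: 22+14+21+5 = 62
Cheapest is FIR–KEW–RIV–HUB–SUM at 58 min.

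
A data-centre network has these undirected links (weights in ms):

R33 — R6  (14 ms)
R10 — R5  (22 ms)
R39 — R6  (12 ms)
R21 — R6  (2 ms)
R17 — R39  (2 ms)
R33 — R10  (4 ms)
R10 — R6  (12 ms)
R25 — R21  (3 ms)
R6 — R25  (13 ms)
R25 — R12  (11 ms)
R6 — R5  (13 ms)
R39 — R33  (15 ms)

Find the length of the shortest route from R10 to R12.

28 ms

Candidate routes:
R10–R6–R21–R25–R12: 12+2+3+11 = 28
R10–R33–R6–R21–R25–R12: 4+14+2+3+11 = 34
R10–R6–R25–R12: 12+13+11 = 36
R10–R33–R6–R25–R12: 4+14+13+11 = 42
Cheapest is R10–R6–R21–R25–R12 at 28 ms.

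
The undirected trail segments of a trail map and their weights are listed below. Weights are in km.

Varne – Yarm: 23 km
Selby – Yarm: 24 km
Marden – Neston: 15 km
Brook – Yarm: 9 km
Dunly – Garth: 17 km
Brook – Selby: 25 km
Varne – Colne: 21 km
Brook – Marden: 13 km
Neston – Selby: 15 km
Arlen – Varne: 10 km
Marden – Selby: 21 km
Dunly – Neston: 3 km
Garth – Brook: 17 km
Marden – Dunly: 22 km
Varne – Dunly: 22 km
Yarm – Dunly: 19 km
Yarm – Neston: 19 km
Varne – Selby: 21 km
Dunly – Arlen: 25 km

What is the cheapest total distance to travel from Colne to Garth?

60 km

Running Dijkstra from Colne:
Colne: 0
Varne: 21  (via Colne)
Arlen: 31  (via Varne)
Selby: 42  (via Varne)
Dunly: 43  (via Varne)
Yarm: 44  (via Varne)
Neston: 46  (via Dunly)
Brook: 53  (via Yarm)
Garth: 60  (via Dunly)
Shortest route: Colne–Varne–Dunly–Garth = 60 km.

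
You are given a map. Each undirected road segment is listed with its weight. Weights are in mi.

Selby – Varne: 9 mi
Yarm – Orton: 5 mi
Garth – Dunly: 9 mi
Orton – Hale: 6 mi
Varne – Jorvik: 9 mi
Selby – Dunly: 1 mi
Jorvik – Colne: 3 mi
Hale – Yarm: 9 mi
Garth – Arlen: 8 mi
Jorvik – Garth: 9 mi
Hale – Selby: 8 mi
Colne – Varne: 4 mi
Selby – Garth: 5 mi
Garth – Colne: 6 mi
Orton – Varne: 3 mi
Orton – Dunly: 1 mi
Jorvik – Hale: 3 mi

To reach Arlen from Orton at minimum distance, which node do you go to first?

Dunly

Compare a few routes:
Orton → Varne → Colne → Garth → Arlen: 3+4+6+8 = 21
Orton → Dunly → Selby → Garth → Arlen: 1+1+5+8 = 15
Orton → Dunly → Garth → Arlen: 1+9+8 = 18
The minimum is 15 mi via Orton → Dunly → Selby → Garth → Arlen.
So from Orton the first move is to Dunly.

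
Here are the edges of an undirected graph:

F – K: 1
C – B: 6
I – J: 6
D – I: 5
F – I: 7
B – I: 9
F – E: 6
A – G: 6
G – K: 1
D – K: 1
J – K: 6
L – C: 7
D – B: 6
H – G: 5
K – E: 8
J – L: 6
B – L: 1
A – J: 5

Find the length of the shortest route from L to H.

14

Settle nodes by increasing distance from L:
L: 0
B: 1  (via L)
J: 6  (via L)
C: 7  (via L)
D: 7  (via B)
K: 8  (via D)
F: 9  (via K)
G: 9  (via K)
I: 10  (via B)
A: 11  (via J)
H: 14  (via G)
Shortest route: L → B → D → K → G → H = 14.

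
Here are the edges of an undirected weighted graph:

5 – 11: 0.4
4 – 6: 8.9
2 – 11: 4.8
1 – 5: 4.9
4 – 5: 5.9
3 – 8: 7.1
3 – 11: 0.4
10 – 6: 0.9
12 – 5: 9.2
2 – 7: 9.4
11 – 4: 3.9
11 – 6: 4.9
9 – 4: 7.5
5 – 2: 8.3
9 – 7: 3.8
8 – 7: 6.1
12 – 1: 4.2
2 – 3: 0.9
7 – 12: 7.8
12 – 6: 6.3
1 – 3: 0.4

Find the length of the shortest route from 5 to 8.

7.9

Shortest distances from 5:
5: 0
11: 0.4  (via 5)
3: 0.8  (via 11)
1: 1.2  (via 3)
2: 1.7  (via 3)
4: 4.3  (via 11)
6: 5.3  (via 11)
12: 5.4  (via 1)
10: 6.2  (via 6)
8: 7.9  (via 3)
Shortest route: 5–11–3–8 = 7.9.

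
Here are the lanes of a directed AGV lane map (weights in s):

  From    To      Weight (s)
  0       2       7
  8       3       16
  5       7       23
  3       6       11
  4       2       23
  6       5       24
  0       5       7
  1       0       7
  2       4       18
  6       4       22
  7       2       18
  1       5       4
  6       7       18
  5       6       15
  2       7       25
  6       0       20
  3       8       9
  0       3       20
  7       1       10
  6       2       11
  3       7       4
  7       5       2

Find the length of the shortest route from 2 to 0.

42 s

Candidate routes:
2 - 7 - 5 - 6 - 0: 25+2+15+20 = 62
2 - 7 - 1 - 5 - 6 - 0: 25+10+4+15+20 = 74
2 - 7 - 1 - 0: 25+10+7 = 42
The minimum is 42 s via 2 - 7 - 1 - 0.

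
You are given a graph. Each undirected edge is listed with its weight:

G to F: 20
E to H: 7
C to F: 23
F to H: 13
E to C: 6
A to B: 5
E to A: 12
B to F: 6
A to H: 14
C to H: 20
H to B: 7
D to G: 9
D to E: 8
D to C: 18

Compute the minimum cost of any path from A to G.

29

Settle nodes by increasing distance from A:
A: 0
B: 5  (via A)
F: 11  (via B)
E: 12  (via A)
H: 12  (via B)
C: 18  (via E)
D: 20  (via E)
G: 29  (via D)
Shortest route: A–E–D–G = 29.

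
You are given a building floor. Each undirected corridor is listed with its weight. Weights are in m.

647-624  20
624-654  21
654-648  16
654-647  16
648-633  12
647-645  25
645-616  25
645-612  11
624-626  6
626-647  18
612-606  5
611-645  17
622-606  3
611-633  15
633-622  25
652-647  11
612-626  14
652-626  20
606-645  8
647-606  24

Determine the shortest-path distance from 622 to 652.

Running Dijkstra from 622:
622: 0
606: 3  (via 622)
612: 8  (via 606)
645: 11  (via 606)
626: 22  (via 612)
633: 25  (via 622)
647: 27  (via 606)
611: 28  (via 645)
624: 28  (via 626)
616: 36  (via 645)
648: 37  (via 633)
652: 38  (via 647)
Shortest route: 622 → 606 → 647 → 652 = 38 m.

38 m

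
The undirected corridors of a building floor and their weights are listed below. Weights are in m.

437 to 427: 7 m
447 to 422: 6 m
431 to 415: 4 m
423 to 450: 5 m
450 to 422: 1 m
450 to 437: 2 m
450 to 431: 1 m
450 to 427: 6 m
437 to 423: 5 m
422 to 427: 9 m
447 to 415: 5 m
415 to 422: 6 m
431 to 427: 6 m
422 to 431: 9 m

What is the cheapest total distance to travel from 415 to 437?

7 m

Running Dijkstra from 415:
415: 0
431: 4  (via 415)
450: 5  (via 431)
447: 5  (via 415)
422: 6  (via 415)
437: 7  (via 450)
Shortest route: 415–431–450–437 = 7 m.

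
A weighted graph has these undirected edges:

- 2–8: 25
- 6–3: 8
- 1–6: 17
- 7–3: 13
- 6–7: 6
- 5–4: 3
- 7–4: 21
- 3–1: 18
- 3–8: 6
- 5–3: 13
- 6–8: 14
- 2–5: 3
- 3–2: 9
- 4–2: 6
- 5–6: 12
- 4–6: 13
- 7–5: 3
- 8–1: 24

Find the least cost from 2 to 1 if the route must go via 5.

29

Shortest 2→5: 2–5 = 3
Shortest 5→1: 5–7–6–1 = 26
Total via 5: 3 + 26 = 29.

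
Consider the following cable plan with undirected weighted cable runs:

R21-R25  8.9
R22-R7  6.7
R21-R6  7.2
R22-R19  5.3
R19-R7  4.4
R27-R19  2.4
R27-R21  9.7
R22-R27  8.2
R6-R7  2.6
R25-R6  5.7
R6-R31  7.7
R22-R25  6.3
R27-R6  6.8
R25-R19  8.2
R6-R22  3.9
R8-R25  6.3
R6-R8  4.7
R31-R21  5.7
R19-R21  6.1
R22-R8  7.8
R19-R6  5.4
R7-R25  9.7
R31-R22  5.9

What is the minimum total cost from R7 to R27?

6.8

Enumerating some paths:
R7–R19–R27: 4.4+2.4 = 6.8
R7–R6–R27: 2.6+6.8 = 9.4
R7–R6–R19–R27: 2.6+5.4+2.4 = 10.4
Cheapest is R7–R19–R27 at 6.8.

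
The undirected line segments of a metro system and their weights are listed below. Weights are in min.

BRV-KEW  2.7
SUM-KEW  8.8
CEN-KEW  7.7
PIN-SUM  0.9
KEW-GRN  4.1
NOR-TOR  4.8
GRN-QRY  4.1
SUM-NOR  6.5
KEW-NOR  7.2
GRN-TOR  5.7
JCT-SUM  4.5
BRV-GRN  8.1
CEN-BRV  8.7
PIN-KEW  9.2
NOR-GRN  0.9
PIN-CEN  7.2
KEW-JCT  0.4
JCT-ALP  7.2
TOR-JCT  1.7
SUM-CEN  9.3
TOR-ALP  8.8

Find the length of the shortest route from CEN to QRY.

Shortest distances from CEN:
CEN: 0
PIN: 7.2  (via CEN)
KEW: 7.7  (via CEN)
SUM: 8.1  (via PIN)
JCT: 8.1  (via KEW)
BRV: 8.7  (via CEN)
TOR: 9.8  (via JCT)
GRN: 11.8  (via KEW)
NOR: 12.7  (via GRN)
ALP: 15.3  (via JCT)
QRY: 15.9  (via GRN)
Shortest route: CEN → KEW → GRN → QRY = 15.9 min.

15.9 min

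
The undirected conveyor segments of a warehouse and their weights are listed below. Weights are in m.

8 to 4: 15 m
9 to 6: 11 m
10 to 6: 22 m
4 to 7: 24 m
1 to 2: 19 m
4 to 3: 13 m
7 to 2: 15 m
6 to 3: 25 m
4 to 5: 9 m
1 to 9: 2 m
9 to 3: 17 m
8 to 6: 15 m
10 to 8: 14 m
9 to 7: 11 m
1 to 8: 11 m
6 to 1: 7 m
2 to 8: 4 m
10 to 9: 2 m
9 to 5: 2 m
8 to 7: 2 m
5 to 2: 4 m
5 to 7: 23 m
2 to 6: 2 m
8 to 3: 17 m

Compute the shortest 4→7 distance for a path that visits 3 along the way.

32 m

Best 4 to 3: 4–3 costing 13
Shortest 3→7: 3–8–7 = 19
Total via 3: 13 + 19 = 32 m.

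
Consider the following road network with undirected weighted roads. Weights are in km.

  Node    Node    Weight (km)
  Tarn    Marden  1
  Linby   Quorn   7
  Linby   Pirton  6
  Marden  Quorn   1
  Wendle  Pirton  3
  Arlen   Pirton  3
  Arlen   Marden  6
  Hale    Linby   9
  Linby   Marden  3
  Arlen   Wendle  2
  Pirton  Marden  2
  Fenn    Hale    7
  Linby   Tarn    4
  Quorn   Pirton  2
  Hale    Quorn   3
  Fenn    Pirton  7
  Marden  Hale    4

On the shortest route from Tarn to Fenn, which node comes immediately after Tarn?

Candidate routes:
Tarn → Marden → Quorn → Pirton → Fenn: 1+1+2+7 = 11
Tarn → Marden → Quorn → Hale → Fenn: 1+1+3+7 = 12
Tarn → Marden → Pirton → Fenn: 1+2+7 = 10
The minimum is 10 km via Tarn → Marden → Pirton → Fenn.
So from Tarn the first move is to Marden.

Marden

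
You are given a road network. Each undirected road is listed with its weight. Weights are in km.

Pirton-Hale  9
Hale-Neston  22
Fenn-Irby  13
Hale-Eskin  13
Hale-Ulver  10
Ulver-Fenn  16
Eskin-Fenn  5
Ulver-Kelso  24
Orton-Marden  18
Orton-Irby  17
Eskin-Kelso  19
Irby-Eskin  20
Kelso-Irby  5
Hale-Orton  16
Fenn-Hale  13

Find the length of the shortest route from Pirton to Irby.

35 km

Running Dijkstra from Pirton:
Pirton: 0
Hale: 9  (via Pirton)
Ulver: 19  (via Hale)
Eskin: 22  (via Hale)
Fenn: 22  (via Hale)
Orton: 25  (via Hale)
Neston: 31  (via Hale)
Irby: 35  (via Fenn)
Shortest route: Pirton–Hale–Fenn–Irby = 35 km.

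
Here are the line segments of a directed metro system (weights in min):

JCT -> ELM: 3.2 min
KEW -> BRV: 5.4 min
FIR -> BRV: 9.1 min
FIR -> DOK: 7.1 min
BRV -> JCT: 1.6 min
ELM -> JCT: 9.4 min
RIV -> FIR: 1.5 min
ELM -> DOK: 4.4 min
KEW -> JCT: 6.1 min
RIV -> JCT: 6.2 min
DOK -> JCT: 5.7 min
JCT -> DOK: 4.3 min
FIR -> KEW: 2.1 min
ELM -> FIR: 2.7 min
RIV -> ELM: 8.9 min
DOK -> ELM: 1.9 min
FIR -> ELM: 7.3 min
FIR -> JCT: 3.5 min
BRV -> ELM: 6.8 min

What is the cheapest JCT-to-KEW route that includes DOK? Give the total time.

Best JCT to DOK: JCT–DOK costing 4.3
Best DOK to KEW: DOK–ELM–FIR–KEW costing 6.7
Total via DOK: 4.3 + 6.7 = 11 min.

11 min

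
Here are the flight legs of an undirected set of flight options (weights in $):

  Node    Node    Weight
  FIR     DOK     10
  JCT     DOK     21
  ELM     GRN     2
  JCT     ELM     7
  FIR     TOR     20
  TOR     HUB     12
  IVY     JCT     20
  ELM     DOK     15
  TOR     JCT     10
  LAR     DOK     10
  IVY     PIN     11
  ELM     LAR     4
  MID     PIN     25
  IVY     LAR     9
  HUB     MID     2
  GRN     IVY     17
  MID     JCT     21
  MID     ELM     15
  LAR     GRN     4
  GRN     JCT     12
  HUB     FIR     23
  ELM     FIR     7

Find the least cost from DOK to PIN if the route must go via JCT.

$52

Shortest DOK→JCT: DOK → JCT = 21
Best JCT to PIN: JCT → IVY → PIN costing 31
Total via JCT: 21 + 31 = $52.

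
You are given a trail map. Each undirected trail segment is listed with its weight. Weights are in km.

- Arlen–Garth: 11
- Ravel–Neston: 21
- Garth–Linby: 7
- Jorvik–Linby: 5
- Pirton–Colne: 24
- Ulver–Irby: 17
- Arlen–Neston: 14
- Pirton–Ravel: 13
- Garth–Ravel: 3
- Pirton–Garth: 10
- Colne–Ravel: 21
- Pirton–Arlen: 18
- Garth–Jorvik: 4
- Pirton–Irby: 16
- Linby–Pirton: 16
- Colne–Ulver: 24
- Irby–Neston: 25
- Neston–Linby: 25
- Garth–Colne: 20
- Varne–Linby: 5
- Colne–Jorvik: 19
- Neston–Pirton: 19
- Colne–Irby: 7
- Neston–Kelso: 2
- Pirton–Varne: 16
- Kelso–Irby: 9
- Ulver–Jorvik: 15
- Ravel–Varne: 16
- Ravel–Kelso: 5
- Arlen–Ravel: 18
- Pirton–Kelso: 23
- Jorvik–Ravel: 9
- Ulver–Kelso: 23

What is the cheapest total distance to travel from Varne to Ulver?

Enumerating some paths:
Varne–Ravel–Garth–Jorvik–Ulver: 16+3+4+15 = 38
Varne–Linby–Garth–Ravel–Jorvik–Ulver: 5+7+3+9+15 = 39
Varne–Linby–Jorvik–Ulver: 5+5+15 = 25
Varne–Linby–Garth–Jorvik–Ulver: 5+7+4+15 = 31
Cheapest is Varne–Linby–Jorvik–Ulver at 25 km.

25 km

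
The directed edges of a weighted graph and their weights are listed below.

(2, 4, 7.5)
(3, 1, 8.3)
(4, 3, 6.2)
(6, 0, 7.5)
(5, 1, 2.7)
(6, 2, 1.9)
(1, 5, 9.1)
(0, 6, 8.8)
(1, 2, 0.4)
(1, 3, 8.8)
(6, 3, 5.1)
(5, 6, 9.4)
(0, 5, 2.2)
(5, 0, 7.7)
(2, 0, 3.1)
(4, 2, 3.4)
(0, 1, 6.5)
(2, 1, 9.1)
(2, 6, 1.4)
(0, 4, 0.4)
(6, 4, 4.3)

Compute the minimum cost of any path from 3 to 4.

Settle nodes by increasing distance from 3:
3: 0
1: 8.3  (via 3)
2: 8.7  (via 1)
6: 10.1  (via 2)
0: 11.8  (via 2)
4: 12.2  (via 0)
Shortest route: 3 → 1 → 2 → 0 → 4 = 12.2.

12.2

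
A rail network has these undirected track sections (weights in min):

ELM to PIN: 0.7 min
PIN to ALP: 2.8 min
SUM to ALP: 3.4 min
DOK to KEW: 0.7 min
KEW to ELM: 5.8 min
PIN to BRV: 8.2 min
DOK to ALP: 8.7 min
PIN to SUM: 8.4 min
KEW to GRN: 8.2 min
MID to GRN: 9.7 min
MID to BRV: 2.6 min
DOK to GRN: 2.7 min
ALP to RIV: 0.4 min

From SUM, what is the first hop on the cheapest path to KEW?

Candidate routes:
SUM → ALP → DOK → KEW: 3.4+8.7+0.7 = 12.8
SUM → PIN → ELM → KEW: 8.4+0.7+5.8 = 14.9
SUM → ALP → PIN → ELM → KEW: 3.4+2.8+0.7+5.8 = 12.7
The minimum is 12.7 min via SUM → ALP → PIN → ELM → KEW.
So from SUM the first move is to ALP.

ALP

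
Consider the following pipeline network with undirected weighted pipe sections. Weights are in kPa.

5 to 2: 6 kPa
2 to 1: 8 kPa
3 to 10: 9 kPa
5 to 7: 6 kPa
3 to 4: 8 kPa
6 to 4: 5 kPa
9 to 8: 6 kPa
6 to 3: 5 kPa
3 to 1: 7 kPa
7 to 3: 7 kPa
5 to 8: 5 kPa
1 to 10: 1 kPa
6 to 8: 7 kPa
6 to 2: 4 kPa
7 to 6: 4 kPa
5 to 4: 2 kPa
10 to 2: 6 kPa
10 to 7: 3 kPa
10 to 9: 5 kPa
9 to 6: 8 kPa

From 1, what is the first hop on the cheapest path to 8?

Compare a few routes:
1 - 10 - 9 - 8: 1+5+6 = 12
1 - 10 - 7 - 6 - 8: 1+3+4+7 = 15
1 - 10 - 7 - 5 - 8: 1+3+6+5 = 15
1 - 10 - 2 - 6 - 8: 1+6+4+7 = 18
The minimum is 12 kPa via 1 - 10 - 9 - 8.
So from 1 the first move is to 10.

10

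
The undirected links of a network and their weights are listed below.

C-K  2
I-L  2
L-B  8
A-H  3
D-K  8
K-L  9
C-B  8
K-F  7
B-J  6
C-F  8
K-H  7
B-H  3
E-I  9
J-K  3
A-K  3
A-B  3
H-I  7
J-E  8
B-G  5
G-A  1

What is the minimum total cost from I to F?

Candidate routes:
I → L → K → F: 2+9+7 = 18
I → H → A → K → F: 7+3+3+7 = 20
I → H → K → F: 7+7+7 = 21
I → L → K → C → F: 2+9+2+8 = 21
The minimum is 18 via I → L → K → F.

18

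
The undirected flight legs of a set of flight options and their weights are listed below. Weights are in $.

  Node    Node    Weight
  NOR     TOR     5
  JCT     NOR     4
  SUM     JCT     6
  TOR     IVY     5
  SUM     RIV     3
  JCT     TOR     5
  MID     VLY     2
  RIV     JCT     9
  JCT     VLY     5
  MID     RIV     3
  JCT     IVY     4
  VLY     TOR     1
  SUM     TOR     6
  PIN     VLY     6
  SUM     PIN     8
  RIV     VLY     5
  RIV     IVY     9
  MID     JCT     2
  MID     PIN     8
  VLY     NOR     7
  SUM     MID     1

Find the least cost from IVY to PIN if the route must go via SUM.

$15

Best IVY to SUM: IVY–JCT–MID–SUM costing 7
Shortest SUM→PIN: SUM–PIN = 8
Total via SUM: 7 + 8 = $15.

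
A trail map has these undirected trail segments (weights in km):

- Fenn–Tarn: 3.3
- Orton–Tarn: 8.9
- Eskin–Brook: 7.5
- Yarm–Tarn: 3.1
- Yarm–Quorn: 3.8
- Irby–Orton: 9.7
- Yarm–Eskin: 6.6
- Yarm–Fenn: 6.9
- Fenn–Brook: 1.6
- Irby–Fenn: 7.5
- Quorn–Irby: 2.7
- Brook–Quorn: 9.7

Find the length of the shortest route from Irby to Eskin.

Enumerating some paths:
Irby - Fenn - Brook - Eskin: 7.5+1.6+7.5 = 16.6
Irby - Quorn - Brook - Eskin: 2.7+9.7+7.5 = 19.9
Irby - Quorn - Yarm - Eskin: 2.7+3.8+6.6 = 13.1
Cheapest is Irby - Quorn - Yarm - Eskin at 13.1 km.

13.1 km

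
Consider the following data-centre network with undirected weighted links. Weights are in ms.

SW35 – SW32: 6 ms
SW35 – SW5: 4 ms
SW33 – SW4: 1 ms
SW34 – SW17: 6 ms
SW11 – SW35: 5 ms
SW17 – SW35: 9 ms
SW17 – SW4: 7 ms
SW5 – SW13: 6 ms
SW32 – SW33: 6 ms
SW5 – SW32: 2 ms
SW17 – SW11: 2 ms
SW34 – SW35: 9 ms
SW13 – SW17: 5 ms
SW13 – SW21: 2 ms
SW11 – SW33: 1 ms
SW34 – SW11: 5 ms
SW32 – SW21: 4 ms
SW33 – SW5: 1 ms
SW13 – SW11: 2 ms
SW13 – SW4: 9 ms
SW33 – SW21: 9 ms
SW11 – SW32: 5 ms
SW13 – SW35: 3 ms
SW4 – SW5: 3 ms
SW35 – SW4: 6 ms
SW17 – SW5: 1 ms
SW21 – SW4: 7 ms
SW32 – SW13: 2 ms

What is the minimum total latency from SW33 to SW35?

5 ms

Enumerating some paths:
SW33–SW11–SW13–SW35: 1+2+3 = 6
SW33–SW5–SW35: 1+4 = 5
The minimum is 5 ms via SW33–SW5–SW35.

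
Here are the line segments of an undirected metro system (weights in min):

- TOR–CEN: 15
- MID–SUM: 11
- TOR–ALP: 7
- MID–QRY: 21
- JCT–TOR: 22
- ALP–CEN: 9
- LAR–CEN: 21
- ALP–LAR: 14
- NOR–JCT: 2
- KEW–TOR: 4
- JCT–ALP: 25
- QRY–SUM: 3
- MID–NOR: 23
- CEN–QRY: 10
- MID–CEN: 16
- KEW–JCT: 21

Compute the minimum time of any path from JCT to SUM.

36 min

Compare a few routes:
JCT–NOR–MID–SUM: 2+23+11 = 36
JCT–NOR–MID–QRY–SUM: 2+23+21+3 = 49
JCT–ALP–CEN–QRY–SUM: 25+9+10+3 = 47
The minimum is 36 min via JCT–NOR–MID–SUM.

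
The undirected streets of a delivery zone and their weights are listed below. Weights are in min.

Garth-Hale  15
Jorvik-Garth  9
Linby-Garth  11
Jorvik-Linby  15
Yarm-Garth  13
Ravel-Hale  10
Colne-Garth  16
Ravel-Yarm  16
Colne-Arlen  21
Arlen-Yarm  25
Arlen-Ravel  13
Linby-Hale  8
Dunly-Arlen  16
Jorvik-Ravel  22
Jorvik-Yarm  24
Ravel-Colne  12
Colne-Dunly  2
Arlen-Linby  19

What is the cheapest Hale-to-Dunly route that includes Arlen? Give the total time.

39 min

Shortest Hale→Arlen: Hale → Ravel → Arlen = 23
Best Arlen to Dunly: Arlen → Dunly costing 16
Total via Arlen: 23 + 16 = 39 min.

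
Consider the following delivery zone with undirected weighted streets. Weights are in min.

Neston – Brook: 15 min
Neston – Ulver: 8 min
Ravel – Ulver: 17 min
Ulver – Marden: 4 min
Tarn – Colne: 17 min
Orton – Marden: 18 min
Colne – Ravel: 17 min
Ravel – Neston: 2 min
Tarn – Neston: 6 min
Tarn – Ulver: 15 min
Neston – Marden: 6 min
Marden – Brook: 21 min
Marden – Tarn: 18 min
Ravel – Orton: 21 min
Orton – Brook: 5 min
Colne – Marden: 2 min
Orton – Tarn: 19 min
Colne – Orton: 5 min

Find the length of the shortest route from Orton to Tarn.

19 min

Settle nodes by increasing distance from Orton:
Orton: 0
Brook: 5  (via Orton)
Colne: 5  (via Orton)
Marden: 7  (via Colne)
Ulver: 11  (via Marden)
Neston: 13  (via Marden)
Ravel: 15  (via Neston)
Tarn: 19  (via Orton)
Shortest route: Orton–Tarn = 19 min.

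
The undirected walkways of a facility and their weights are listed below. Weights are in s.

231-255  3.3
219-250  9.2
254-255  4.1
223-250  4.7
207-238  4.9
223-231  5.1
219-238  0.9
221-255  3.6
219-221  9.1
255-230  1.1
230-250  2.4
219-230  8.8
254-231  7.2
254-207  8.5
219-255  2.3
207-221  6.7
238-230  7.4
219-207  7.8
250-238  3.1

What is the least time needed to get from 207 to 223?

Running Dijkstra from 207:
207: 0
238: 4.9  (via 207)
219: 5.8  (via 238)
221: 6.7  (via 207)
250: 8  (via 238)
255: 8.1  (via 219)
254: 8.5  (via 207)
230: 9.2  (via 255)
231: 11.4  (via 255)
223: 12.7  (via 250)
Shortest route: 207 → 238 → 250 → 223 = 12.7 s.

12.7 s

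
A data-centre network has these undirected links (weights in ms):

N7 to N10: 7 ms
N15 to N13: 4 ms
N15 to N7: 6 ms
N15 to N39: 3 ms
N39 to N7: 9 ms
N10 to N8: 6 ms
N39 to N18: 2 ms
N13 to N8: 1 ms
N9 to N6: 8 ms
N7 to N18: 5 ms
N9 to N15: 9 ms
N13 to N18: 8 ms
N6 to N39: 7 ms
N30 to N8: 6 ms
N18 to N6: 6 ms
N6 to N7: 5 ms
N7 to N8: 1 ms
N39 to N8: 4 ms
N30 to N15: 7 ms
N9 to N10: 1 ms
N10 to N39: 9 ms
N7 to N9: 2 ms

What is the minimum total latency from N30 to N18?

12 ms

Settle nodes by increasing distance from N30:
N30: 0
N8: 6  (via N30)
N13: 7  (via N8)
N7: 7  (via N8)
N15: 7  (via N30)
N9: 9  (via N7)
N10: 10  (via N9)
N39: 10  (via N8)
N6: 12  (via N7)
N18: 12  (via N7)
Shortest route: N30–N8–N7–N18 = 12 ms.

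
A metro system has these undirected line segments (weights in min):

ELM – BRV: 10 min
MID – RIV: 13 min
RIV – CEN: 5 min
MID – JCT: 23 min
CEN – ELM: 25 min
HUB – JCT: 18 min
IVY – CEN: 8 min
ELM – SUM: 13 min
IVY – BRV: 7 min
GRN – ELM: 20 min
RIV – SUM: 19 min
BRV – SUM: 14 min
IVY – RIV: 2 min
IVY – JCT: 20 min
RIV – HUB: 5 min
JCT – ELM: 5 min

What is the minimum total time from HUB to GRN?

Enumerating some paths:
HUB–RIV–IVY–BRV–ELM–GRN: 5+2+7+10+20 = 44
HUB–JCT–ELM–GRN: 18+5+20 = 43
HUB–RIV–IVY–JCT–ELM–GRN: 5+2+20+5+20 = 52
The minimum is 43 min via HUB–JCT–ELM–GRN.

43 min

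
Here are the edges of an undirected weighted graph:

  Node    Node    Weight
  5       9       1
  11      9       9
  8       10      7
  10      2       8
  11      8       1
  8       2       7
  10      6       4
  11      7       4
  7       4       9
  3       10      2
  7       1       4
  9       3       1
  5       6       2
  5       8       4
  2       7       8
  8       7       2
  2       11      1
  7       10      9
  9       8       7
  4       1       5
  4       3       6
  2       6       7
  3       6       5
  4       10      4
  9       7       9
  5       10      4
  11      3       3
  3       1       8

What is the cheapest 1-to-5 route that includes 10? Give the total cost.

Shortest 1→10: 1 → 4 → 10 = 9
Best 10 to 5: 10 → 5 costing 4
Total via 10: 9 + 4 = 13.

13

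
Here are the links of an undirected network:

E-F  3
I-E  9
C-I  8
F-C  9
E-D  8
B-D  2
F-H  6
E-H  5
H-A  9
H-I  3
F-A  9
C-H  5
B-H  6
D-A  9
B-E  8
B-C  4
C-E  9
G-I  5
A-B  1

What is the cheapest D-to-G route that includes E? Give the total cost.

Shortest D→E: D–E = 8
Best E to G: E–H–I–G costing 13
Total via E: 8 + 13 = 21.

21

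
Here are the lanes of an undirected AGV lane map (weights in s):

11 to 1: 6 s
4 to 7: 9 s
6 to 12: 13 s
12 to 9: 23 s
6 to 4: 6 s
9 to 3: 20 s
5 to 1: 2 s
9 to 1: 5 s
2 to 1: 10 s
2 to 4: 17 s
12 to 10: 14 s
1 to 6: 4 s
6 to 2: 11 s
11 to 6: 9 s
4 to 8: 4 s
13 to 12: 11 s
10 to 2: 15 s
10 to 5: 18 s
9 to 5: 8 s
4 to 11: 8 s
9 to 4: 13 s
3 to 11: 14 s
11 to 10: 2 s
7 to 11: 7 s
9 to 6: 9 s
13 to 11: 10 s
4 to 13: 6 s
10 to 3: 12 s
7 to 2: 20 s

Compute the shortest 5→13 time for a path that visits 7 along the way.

30 s

Best 5 to 7: 5 → 1 → 11 → 7 costing 15
Best 7 to 13: 7 → 4 → 13 costing 15
Total via 7: 15 + 15 = 30 s.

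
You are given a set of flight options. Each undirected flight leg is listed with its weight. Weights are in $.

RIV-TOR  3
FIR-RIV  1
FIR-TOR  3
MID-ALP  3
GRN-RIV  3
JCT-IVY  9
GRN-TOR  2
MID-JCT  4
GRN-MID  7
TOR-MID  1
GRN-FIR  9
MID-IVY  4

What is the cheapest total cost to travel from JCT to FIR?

Enumerating some paths:
JCT - MID - TOR - RIV - FIR: 4+1+3+1 = 9
JCT - MID - GRN - RIV - FIR: 4+7+3+1 = 15
JCT - MID - TOR - FIR: 4+1+3 = 8
JCT - MID - TOR - GRN - RIV - FIR: 4+1+2+3+1 = 11
The minimum is $8 via JCT - MID - TOR - FIR.

$8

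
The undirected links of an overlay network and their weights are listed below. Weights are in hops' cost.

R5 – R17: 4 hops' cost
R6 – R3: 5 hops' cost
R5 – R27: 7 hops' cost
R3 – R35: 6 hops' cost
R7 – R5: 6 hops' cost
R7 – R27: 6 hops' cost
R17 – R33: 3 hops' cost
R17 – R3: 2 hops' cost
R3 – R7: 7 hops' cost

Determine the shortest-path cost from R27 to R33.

Running Dijkstra from R27:
R27: 0
R7: 6  (via R27)
R5: 7  (via R27)
R17: 11  (via R5)
R3: 13  (via R7)
R33: 14  (via R17)
Shortest route: R27 → R5 → R17 → R33 = 14 hops' cost.

14 hops' cost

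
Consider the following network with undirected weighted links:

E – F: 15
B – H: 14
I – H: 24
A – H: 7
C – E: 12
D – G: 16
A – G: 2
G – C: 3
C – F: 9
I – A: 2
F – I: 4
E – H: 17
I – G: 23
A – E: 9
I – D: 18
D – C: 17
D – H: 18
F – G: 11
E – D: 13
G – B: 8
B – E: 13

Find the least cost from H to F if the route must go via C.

Shortest H→C: H → A → G → C = 12
Best C to F: C → F costing 9
Total via C: 12 + 9 = 21.

21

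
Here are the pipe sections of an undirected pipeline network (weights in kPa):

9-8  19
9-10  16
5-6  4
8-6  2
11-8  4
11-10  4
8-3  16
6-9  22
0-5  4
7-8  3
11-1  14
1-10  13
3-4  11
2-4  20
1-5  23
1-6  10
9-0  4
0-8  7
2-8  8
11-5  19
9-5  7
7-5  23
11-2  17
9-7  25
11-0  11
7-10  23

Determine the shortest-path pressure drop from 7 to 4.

Settle nodes by increasing distance from 7:
7: 0
8: 3  (via 7)
6: 5  (via 8)
11: 7  (via 8)
5: 9  (via 6)
0: 10  (via 8)
2: 11  (via 8)
10: 11  (via 11)
9: 14  (via 0)
1: 15  (via 6)
3: 19  (via 8)
4: 30  (via 3)
Shortest route: 7 → 8 → 3 → 4 = 30 kPa.

30 kPa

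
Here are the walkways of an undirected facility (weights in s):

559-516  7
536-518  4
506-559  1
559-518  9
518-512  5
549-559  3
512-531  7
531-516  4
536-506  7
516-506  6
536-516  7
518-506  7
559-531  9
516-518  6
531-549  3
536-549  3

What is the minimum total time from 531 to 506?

Enumerating some paths:
531–549–559–506: 3+3+1 = 7
531–559–506: 9+1 = 10
The minimum is 7 s via 531–549–559–506.

7 s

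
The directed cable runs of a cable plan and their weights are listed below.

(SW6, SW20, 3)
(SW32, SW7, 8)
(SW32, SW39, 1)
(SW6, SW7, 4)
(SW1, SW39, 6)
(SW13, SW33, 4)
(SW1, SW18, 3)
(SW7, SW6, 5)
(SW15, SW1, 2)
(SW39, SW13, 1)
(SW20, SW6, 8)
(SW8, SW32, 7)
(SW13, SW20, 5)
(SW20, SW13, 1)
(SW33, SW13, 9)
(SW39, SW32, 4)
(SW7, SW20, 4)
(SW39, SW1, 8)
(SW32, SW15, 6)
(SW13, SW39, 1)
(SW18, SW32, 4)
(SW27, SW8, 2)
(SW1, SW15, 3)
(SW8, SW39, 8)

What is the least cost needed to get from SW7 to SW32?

Compare a few routes:
SW7 → SW6 → SW20 → SW13 → SW39 → SW32: 5+3+1+1+4 = 14
SW7 → SW20 → SW13 → SW39 → SW32: 4+1+1+4 = 10
Cheapest is SW7 → SW20 → SW13 → SW39 → SW32 at 10.

10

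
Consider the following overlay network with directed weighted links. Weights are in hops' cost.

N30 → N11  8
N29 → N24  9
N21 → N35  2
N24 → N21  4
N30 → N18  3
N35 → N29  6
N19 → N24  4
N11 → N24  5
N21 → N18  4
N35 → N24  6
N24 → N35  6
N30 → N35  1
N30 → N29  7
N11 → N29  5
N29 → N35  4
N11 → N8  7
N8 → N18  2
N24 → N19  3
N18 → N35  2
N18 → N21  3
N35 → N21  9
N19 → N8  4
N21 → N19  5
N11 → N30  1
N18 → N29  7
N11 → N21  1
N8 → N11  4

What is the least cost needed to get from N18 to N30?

Shortest distances from N18:
N18: 0
N35: 2  (via N18)
N21: 3  (via N18)
N29: 7  (via N18)
N19: 8  (via N21)
N24: 8  (via N35)
N8: 12  (via N19)
N11: 16  (via N8)
N30: 17  (via N11)
Shortest route: N18 → N21 → N19 → N8 → N11 → N30 = 17 hops' cost.

17 hops' cost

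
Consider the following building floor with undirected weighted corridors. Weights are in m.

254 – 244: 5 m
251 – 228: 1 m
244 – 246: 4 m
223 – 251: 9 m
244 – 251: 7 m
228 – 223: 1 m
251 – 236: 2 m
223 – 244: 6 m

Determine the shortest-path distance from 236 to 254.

14 m

Shortest distances from 236:
236: 0
251: 2  (via 236)
228: 3  (via 251)
223: 4  (via 228)
244: 9  (via 251)
246: 13  (via 244)
254: 14  (via 244)
Shortest route: 236–251–244–254 = 14 m.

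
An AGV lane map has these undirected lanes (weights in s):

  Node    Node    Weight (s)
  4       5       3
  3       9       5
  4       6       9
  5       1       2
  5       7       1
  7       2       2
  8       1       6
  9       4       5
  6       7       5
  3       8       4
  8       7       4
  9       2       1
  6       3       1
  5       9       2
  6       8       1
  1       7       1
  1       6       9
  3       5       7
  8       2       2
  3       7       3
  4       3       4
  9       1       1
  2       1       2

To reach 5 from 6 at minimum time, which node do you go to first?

3

Enumerating some paths:
6–8–2–9–5: 1+2+1+2 = 6
6–8–2–7–5: 1+2+2+1 = 6
6–7–5: 5+1 = 6
6–3–7–5: 1+3+1 = 5
Cheapest is 6–3–7–5 at 5 s.
So from 6 the first move is to 3.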